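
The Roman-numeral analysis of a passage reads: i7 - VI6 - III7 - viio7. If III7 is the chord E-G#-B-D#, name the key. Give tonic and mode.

C# minor

III7 is given as E-G#-B-D# — a major seventh chord with root E.
Counting down 2 scale steps from E places the tonic on C#; a major seventh chord on degree 3 is diatonic only in minor.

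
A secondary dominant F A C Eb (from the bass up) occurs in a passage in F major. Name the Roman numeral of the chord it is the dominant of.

The chord is a dominant seventh chord on F.
A dominant resolves down a perfect fifth: F → Bb. In F major, Bb is scale degree 4, i.e. IV.

IV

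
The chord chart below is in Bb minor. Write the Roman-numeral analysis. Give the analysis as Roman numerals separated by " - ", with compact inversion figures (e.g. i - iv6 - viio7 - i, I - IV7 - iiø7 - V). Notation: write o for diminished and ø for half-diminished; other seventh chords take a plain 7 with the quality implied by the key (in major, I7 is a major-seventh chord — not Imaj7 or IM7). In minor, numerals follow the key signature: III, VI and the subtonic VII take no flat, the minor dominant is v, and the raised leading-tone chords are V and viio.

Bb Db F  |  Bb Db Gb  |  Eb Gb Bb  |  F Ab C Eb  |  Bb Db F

Bb-Db-F: root Bb is the tonic; minor triad there is i.
Bb-Db-Gb has root Gb, degree 6 in Bb minor, so VI6.
Eb-Gb-Bb: root Eb is the subdominant; minor triad there is iv.
F-Ab-C-Eb: root F is the dominant; minor seventh chord there is v7.
Bb-Db-F: minor triad on Bb = scale degree 1 → i.

i - VI6 - iv - v7 - i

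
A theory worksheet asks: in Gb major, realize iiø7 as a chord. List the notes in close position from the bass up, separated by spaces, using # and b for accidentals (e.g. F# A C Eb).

Ab Cb Ebb Gb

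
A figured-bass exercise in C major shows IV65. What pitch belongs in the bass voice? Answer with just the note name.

IV in C major has root F; the chord is F-A-C-E.
The figure 65 means first inversion — the third is in the bass.

A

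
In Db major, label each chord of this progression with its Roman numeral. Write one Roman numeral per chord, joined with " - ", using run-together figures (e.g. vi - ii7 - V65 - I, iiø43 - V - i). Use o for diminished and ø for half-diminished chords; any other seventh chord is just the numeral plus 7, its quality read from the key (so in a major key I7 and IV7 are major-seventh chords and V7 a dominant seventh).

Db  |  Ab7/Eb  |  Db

Db: root Db is the tonic; major triad there is I.
Ab7/Eb: root Ab is the dominant; dominant seventh chord there is V43.
Db: major triad on Db = scale degree 1 → I.

I - V43 - I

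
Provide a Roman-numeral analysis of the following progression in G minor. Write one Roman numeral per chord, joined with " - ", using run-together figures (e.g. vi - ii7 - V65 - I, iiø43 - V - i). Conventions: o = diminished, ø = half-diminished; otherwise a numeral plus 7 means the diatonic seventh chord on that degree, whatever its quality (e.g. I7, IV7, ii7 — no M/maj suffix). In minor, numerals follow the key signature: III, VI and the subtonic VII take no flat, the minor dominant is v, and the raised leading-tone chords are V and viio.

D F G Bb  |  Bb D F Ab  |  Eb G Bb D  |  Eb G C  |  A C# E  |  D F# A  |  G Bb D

D-F-G-Bb: root G is the tonic; minor seventh chord there is i43.
Bb-D-F-Ab: a dominant seventh chord on Bb, the applied dominant of VI → V7/VI.
Eb-G-Bb-D: major seventh chord on Eb = scale degree 6 → VI7.
Eb-G-C: minor triad on C = scale degree 4 → iv6.
A-C#-E: chromatic; A is V of V, so V/V.
D-F#-A: major triad on D = scale degree 5 → V.
G-Bb-D: root G is the tonic; minor triad there is i.

i43 - V7/VI - VI7 - iv6 - V/V - V - i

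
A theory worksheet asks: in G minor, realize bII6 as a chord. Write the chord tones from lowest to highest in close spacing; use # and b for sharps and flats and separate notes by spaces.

Scale degree 2 in G minor is A; lowering it a half step gives Ab. bII6 is the Neapolitan sixth — a major triad on the lowered second degree, here in its customary first inversion.
So the chord is Ab-C-Eb, a major triad.
With the 6 figure the chord is in first inversion; from the bass C upward in close position it reads C-Eb-Ab.

C Eb Ab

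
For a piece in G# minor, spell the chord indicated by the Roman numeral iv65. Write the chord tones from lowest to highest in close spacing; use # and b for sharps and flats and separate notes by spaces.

The numeral's case and figure indicate a minor seventh chord. In G# minor its root, scale degree 4, is C#.
That chord is spelled C#-E-G#-B.
The figured bass 65 indicates first inversion, placing the third (E) in the bass: E-G#-B-C#.

E G# B C#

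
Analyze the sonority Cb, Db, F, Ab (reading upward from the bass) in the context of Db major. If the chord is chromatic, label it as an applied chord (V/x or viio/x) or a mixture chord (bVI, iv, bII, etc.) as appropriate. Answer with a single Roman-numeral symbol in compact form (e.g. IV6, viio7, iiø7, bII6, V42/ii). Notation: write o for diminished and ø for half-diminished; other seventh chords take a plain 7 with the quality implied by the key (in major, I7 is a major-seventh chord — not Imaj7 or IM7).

V42/IV

The pitches Db-F-Ab-Cb form a dominant seventh chord rooted on Db.
Db is not a diatonic chord root with this quality in Db major, but it lies a perfect fifth above Gb (IV), so the chord functions as an applied dominant of IV.
With Cb in the bass the chord is in third inversion, so the figured bass is 42.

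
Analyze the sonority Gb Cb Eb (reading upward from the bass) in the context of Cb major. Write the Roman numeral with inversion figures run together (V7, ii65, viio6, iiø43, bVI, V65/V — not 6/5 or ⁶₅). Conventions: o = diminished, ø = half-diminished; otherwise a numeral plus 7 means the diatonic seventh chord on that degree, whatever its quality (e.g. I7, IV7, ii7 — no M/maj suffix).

Stacked in thirds the chord is Cb-Eb-Gb: a major triad on Cb.
In Cb major, Cb is the tonic; the diatonic major triad there is I.
With Gb in the bass the chord is in second inversion, so the figured bass is 64.

I64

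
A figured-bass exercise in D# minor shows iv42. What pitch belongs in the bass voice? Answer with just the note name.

F#

iv in D# minor has root G#; the chord is G#-B-D#-F#.
The figure 42 means third inversion — the seventh is in the bass.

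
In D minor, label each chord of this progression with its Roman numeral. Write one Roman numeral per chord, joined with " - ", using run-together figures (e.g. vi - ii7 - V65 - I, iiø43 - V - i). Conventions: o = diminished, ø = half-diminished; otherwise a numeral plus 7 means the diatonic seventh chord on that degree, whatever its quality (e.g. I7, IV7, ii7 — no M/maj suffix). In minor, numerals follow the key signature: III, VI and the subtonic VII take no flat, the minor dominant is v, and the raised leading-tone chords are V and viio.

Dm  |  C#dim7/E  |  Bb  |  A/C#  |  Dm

i - viio65 - VI - V6 - i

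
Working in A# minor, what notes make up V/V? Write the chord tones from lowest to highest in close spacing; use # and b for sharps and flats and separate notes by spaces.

B# D## F##

The slash means an applied dominant: we want the dominant of V. In A# minor, V is E# major, and its dominant is built on B#.
Building a major triad on B# gives B#-D##-F##.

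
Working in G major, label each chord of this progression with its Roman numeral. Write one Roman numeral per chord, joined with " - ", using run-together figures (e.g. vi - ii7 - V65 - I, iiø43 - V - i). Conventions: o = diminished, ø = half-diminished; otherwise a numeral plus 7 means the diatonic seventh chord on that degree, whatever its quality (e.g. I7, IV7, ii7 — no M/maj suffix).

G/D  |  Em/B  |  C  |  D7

G/D: major triad on G = scale degree 1 → I64.
Em/B: root E is the submediant; minor triad there is vi64.
C has root C, degree 4 in G major, so IV.
D7: dominant seventh chord on D = scale degree 5 → V7.

I64 - vi64 - IV - V7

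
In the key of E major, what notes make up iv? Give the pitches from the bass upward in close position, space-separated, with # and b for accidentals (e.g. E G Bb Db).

A C E

Scale degree 4 in E major is A; here the chord built on it is altered to a minor triad. iv is the minor subdominant, borrowed from the parallel minor.
So the chord is A-C-E.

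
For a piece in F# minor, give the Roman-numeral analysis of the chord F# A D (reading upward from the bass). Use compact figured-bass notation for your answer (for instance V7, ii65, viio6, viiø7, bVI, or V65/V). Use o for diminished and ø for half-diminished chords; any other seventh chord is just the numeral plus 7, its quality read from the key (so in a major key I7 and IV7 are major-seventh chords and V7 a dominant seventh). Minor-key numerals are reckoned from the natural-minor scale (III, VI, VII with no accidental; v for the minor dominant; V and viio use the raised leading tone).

Stacked in thirds the chord is D-F#-A: a major triad on D.
In F# minor, D is the submediant; the diatonic major triad there is VI.
With F# in the bass the chord is in first inversion, so the figured bass is 6.

VI6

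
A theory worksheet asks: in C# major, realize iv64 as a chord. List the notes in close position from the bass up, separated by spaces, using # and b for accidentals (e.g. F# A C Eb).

Scale degree 4 in C# major is F#; here the chord built on it is altered to a minor triad. iv64 is the minor subdominant, borrowed from the parallel minor.
So the chord is F#-A-C#.
The figured bass 64 indicates second inversion, placing the fifth (C#) in the bass: C#-F#-A.

C# F# A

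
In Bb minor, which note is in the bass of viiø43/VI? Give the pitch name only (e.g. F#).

The applied chord viiø43/VI is rooted on F: F-Ab-Cb-Eb.
The figure 43 means second inversion — the fifth is in the bass.

Cb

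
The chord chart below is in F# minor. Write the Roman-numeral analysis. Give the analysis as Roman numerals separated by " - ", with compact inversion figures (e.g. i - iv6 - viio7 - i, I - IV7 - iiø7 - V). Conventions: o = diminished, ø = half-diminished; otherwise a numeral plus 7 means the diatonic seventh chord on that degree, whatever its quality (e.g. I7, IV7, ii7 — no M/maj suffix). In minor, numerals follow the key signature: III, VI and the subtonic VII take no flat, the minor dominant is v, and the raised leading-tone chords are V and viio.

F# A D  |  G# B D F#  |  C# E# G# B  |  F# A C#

VI6 - iiø7 - V7 - i

F#-A-D has root D, degree 6 in F# minor, so VI6.
G#-B-D-F#: half-diminished seventh chord on G# = scale degree 2 → iiø7.
C#-E#-G#-B has root C#, degree 5 in F# minor, so V7.
F#-A-C#: root F# is the tonic; minor triad there is i.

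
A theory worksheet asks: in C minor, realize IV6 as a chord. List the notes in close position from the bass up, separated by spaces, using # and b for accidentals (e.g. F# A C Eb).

A C F

IV6 is the major subdominant, borrowed from the parallel major. In C minor that root is F.
So the chord is F-A-C.
With the 6 figure the chord is in first inversion; from the bass A upward in close position it reads A-C-F.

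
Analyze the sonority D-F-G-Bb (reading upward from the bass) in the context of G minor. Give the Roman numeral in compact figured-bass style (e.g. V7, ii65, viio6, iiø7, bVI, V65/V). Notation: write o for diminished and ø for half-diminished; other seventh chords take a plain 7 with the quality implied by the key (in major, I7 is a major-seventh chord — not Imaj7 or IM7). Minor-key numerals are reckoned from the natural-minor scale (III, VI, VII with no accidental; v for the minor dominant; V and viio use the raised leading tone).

i43

Stacked in thirds the chord is G-Bb-D-F: a minor seventh chord on G.
In G minor, G is the tonic; the diatonic minor seventh chord there is i7.
With D in the bass the chord is in second inversion, so the figured bass is 43.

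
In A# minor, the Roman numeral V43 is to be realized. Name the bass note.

B#

V in A# minor has root E#; the chord is E#-G##-B#-D#.
The figure 43 means second inversion — the fifth is in the bass.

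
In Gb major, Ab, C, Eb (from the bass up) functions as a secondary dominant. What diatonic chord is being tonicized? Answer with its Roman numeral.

V

The chord is a major triad on Ab.
A dominant resolves down a perfect fifth: Ab → Db. In Gb major, Db is scale degree 5, i.e. V.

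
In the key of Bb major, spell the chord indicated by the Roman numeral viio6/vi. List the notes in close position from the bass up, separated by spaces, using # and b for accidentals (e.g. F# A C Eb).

viio6/vi is a secondary leading-tone chord. The target vi is G in Bb major; the applied chord is rooted a semitone below, on F#.
Building a diminished triad on F# gives F#-A-C.
With the 6 figure the chord is in first inversion; from the bass A upward in close position it reads A-C-F#.

A C F#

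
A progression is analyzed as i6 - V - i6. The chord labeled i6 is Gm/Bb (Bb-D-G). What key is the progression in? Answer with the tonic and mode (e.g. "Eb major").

The anchor chord is a minor triad on G, labeled i6.
If G is scale degree 1 and the mode makes that degree carry a minor triad, the tonic is G and the mode is minor.

G minor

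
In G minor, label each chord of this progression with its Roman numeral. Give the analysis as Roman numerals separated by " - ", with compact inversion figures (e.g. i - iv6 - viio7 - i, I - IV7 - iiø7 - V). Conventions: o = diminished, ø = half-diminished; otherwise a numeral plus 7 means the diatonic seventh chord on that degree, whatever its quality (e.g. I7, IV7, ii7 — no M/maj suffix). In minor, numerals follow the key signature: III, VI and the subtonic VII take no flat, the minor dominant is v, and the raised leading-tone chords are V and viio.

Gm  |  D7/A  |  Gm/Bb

i - V43 - i6

Gm has root G, degree 1 in G minor, so i.
D7/A: root D is the dominant; dominant seventh chord there is V43.
Gm/Bb has root G, degree 1 in G minor, so i6.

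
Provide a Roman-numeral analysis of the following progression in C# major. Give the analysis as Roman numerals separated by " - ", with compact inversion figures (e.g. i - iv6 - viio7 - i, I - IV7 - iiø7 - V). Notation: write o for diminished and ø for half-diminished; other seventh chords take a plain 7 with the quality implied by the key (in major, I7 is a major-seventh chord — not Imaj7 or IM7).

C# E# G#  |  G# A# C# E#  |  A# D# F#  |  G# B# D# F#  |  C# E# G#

C#-E#-G#: major triad on C# = scale degree 1 → I.
G#-A#-C#-E# has root A#, degree 6 in C# major, so vi42.
A#-D#-F# has root D#, degree 2 in C# major, so ii64.
G#-B#-D#-F#: root G# is the dominant; dominant seventh chord there is V7.
C#-E#-G#: major triad on C# = scale degree 1 → I.

I - vi42 - ii64 - V7 - I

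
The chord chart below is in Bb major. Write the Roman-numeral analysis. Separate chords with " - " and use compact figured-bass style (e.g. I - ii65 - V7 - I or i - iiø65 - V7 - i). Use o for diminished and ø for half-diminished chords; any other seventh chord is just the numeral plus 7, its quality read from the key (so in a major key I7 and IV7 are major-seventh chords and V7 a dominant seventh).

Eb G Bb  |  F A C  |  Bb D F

IV - V - I

Eb-G-Bb: root Eb is the subdominant; major triad there is IV.
F-A-C: major triad on F = scale degree 5 → V.
Bb-D-F: root Bb is the tonic; major triad there is I.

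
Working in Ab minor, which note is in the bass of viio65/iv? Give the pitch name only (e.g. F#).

The applied chord viio65/iv is rooted on C: C-Eb-Gb-Bbb.
The figure 65 means first inversion — the third is in the bass.

Eb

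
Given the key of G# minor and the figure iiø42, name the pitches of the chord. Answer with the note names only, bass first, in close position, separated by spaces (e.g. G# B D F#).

The numeral's case and figure indicate a half-diminished seventh chord. In G# minor its root, scale degree 2, is A#.
Stacking thirds from A# gives A#-C#-E-G#.
The figured bass 42 indicates third inversion, placing the seventh (G#) in the bass: G#-A#-C#-E.

G# A# C# E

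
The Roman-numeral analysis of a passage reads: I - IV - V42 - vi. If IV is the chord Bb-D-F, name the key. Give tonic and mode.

F major

The anchor chord is a major triad on Bb, labeled IV.
Counting down 3 scale steps from Bb places the tonic on F; a major triad on degree 4 is diatonic only in major.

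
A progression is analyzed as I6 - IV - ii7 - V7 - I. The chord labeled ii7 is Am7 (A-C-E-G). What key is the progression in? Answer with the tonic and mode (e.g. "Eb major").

The anchor chord is a minor seventh chord on A, labeled ii7.
If A is scale degree 2 and the mode makes that degree carry a minor seventh chord, the tonic is G and the mode is major.

G major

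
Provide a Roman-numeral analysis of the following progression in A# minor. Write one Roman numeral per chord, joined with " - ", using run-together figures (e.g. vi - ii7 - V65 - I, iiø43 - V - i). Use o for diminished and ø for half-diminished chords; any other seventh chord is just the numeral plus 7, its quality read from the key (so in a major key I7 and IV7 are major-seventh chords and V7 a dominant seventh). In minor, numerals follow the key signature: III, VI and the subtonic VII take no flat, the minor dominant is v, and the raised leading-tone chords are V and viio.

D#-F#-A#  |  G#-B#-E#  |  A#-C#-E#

iv - v6 - i

D#-F#-A#: minor triad on D# = scale degree 4 → iv.
G#-B#-E#: minor triad on E# = scale degree 5 → v6.
A#-C#-E# has root A#, degree 1 in A# minor, so i.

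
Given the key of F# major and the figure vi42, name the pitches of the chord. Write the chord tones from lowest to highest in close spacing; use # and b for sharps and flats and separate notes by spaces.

The numeral's case and figure indicate a minor seventh chord. In F# major its root, the submediant, is D#.
That chord is spelled D#-F#-A#-C#.
With the 42 figure the chord is in third inversion; from the bass C# upward in close position it reads C#-D#-F#-A#.

C# D# F# A#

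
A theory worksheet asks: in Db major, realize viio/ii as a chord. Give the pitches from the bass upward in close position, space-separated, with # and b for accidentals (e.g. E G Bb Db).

The slash marks an applied leading-tone chord: viio of ii. In Db major, ii is Eb, so the leading tone to it is D, a half step below.
Building a diminished triad on D gives D-F-Ab.

D F Ab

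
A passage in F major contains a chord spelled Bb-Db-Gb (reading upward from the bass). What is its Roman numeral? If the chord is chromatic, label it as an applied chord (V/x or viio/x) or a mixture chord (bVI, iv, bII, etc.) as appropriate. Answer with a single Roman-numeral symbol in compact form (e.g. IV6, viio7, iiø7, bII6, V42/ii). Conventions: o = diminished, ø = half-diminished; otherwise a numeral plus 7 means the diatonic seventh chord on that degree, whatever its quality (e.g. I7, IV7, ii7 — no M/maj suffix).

Stacked in thirds the chord is Gb-Bb-Db: a major triad on Gb.
Gb is the lowered second degree of F major (diatonic 2 would be G). This is the Neapolitan sixth — a major triad on the lowered second degree, here in its customary first inversion.
With Bb in the bass the chord is in first inversion, so the figured bass is 6.

bII6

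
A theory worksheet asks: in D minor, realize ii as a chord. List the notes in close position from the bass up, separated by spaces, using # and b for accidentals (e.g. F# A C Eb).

ii is the minor supertonic, borrowed from the parallel major (the Dorian ii). In D minor that root is E.
So the chord is E-G-B.

E G B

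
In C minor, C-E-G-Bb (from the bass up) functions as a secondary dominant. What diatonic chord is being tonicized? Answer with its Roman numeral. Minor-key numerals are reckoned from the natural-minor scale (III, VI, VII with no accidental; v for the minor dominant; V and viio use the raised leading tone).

iv

The chord is a dominant seventh chord on C.
A dominant resolves down a perfect fifth: C → F. In C minor, F is scale degree 4, i.e. iv.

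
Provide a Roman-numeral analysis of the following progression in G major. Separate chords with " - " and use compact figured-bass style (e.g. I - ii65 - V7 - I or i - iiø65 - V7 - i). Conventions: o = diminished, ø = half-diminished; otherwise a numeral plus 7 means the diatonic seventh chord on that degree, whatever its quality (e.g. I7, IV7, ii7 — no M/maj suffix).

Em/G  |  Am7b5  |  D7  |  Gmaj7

vi6 - iiø7 - V7 - I7

Em/G has root E, degree 6 in G major, so vi6.
Am7b5 is non-diatonic — iiø7, a mixture chord from G minor.
D7: dominant seventh chord on D = scale degree 5 → V7.
Gmaj7: root G is the tonic; major seventh chord there is I7.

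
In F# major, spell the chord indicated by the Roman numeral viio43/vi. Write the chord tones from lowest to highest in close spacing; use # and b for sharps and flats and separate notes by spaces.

The slash marks an applied leading-tone chord: viio of vi. In F# major, vi is D#, so the leading tone to it is C##, a half step below.
Building a fully diminished seventh chord on C## gives C##-E#-G#-B.
The figured bass 43 indicates second inversion, placing the fifth (G#) in the bass: G#-B-C##-E#.

G# B C## E#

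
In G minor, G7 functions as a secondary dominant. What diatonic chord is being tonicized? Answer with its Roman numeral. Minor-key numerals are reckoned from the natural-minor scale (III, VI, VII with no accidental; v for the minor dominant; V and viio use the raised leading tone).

iv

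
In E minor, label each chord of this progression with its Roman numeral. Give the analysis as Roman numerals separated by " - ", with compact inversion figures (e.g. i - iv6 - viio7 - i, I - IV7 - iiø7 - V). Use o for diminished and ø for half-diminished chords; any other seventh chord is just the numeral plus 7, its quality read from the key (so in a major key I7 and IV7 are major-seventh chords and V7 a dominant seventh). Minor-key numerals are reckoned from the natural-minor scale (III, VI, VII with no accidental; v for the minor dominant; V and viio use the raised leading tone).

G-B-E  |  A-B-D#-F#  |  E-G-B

i6 - V42 - i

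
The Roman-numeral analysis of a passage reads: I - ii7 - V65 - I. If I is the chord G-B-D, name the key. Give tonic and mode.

G major

The chord G is a major triad rooted on G; its label is I.
If G is scale degree 1 and the mode makes that degree carry a major triad, the tonic is G and the mode is major.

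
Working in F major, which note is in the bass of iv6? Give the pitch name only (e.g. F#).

Db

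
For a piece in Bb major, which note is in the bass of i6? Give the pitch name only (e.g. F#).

Db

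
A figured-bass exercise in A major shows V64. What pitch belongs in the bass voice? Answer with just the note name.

V in A major has root E; the chord is E-G#-B.
The figure 64 means second inversion — the fifth is in the bass.

B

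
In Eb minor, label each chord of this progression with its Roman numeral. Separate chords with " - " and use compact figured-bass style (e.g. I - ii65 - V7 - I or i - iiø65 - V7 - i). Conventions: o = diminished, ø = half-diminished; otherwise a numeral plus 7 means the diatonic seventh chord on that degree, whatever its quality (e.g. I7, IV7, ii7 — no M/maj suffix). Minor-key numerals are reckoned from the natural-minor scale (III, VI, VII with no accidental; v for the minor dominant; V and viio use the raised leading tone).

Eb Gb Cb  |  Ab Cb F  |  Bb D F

VI6 - iio6 - V

Eb-Gb-Cb: root Cb is the submediant; major triad there is VI6.
Ab-Cb-F: root F is the supertonic; diminished triad there is iio6.
Bb-D-F has root Bb, degree 5 in Eb minor, so V.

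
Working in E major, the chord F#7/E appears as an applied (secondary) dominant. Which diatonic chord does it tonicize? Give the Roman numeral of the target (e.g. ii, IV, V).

The chord is a dominant seventh chord on F#.
A dominant resolves down a perfect fifth: F# → B. In E major, B is scale degree 5, i.e. V.

V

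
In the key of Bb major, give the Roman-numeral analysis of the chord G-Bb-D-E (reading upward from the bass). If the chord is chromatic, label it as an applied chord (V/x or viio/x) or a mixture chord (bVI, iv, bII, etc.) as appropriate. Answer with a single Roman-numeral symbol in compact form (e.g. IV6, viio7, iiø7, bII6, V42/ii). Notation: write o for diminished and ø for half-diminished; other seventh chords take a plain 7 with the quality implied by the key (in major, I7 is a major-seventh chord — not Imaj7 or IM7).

viiø65/V

Stacked in thirds the chord is E-G-Bb-D: a half-diminished seventh chord on E.
E sits a half step below F (V in Bb major); a diminished chord there is the applied leading-tone chord of V.
With G in the bass the chord is in first inversion, so the figured bass is 65.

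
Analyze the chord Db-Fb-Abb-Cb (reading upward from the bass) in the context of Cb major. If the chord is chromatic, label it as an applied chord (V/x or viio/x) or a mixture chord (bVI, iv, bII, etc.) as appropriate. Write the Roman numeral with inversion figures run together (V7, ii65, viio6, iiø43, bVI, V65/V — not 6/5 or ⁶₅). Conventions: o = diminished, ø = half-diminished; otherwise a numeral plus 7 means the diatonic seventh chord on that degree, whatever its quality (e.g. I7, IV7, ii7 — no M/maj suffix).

iiø7

Stacked in thirds the chord is Db-Fb-Abb-Cb: a half-diminished seventh chord on Db.
Db is the second degree of Cb major. This is the half-diminished supertonic seventh, borrowed from the parallel minor.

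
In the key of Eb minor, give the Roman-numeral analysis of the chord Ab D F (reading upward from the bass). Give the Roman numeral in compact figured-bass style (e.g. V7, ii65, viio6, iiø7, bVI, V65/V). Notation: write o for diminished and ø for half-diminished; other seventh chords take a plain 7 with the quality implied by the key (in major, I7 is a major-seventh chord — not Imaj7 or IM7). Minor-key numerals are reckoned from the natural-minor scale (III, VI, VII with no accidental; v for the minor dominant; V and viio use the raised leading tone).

The pitches D-F-Ab form a diminished triad rooted on D.
D is scale degree 7 in Eb minor, and a diminished triad on that degree is written viio.
With Ab in the bass the chord is in second inversion, so the figured bass is 64.

viio64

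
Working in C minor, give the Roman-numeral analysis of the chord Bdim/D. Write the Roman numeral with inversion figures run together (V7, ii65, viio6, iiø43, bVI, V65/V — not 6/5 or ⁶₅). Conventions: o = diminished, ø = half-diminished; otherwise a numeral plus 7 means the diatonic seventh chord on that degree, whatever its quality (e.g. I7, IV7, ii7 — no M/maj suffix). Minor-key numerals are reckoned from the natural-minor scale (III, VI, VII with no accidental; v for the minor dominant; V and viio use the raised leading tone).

Stacked in thirds the chord is B-D-F: a diminished triad on B.
B is scale degree 7 in C minor, and a diminished triad on that degree is written viio.
With D in the bass the chord is in first inversion, so the figured bass is 6.

viio6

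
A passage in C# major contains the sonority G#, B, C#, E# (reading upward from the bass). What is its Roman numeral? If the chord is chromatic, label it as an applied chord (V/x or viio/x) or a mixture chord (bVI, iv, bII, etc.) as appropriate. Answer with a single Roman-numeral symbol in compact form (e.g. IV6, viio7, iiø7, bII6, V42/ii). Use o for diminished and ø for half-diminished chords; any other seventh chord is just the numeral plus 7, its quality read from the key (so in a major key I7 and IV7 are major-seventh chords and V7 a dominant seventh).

Stacked in thirds the chord is C#-E#-G#-B: a dominant seventh chord on C#.
C# is not a diatonic chord root with this quality in C# major, but it lies a perfect fifth above F# (IV), so the chord functions as an applied dominant of IV.
With G# in the bass the chord is in second inversion, so the figured bass is 43.

V43/IV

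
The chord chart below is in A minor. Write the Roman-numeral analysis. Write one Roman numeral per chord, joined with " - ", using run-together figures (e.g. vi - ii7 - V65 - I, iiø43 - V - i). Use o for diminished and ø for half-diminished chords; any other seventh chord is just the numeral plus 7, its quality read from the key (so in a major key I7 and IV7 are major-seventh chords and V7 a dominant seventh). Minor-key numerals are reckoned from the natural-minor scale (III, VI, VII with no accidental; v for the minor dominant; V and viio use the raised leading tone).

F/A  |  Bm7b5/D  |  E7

VI6 - iiø65 - V7

F/A has root F, degree 6 in A minor, so VI6.
Bm7b5/D has root B, degree 2 in A minor, so iiø65.
E7 has root E, degree 5 in A minor, so V7.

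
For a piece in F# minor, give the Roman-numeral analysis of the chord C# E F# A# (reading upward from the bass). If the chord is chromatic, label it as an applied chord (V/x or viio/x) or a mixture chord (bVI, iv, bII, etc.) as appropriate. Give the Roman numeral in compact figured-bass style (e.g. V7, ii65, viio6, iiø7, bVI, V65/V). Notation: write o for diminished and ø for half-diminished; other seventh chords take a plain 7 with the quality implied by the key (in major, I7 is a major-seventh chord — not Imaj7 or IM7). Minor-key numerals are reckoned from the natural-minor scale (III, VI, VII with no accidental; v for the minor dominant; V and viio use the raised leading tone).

V43/iv

Stacked in thirds the chord is F#-A#-C#-E: a dominant seventh chord on F#.
F# is not a diatonic chord root with this quality in F# minor, but it lies a perfect fifth above B (iv), so the chord functions as an applied dominant of iv.
With C# in the bass the chord is in second inversion, so the figured bass is 43.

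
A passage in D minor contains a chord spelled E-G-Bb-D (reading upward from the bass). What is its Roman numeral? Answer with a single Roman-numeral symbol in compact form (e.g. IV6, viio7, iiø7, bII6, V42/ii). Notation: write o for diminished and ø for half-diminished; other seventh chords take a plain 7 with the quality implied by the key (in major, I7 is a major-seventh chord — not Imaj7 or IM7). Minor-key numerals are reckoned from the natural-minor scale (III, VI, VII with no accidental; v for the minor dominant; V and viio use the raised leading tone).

Stacked in thirds the chord is E-G-Bb-D: a half-diminished seventh chord on E.
In D minor, E is the supertonic; the diatonic half-diminished seventh chord there is iiø7.

iiø7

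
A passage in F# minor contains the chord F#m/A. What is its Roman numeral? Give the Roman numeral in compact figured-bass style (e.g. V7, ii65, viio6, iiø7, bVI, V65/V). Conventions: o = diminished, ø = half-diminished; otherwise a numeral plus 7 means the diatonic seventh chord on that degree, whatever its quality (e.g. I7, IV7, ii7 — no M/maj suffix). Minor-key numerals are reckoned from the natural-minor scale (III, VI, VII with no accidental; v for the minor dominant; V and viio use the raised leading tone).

i6

The pitches F#-A-C# form a minor triad rooted on F#.
In F# minor, F# is the tonic; the diatonic minor triad there is i.
With A in the bass the chord is in first inversion, so the figured bass is 6.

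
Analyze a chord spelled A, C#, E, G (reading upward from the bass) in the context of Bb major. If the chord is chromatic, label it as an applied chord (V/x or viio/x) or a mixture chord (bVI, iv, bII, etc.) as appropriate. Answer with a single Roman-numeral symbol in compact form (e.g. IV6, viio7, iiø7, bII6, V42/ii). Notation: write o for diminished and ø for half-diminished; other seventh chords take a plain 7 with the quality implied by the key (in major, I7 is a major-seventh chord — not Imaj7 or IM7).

Stacked in thirds the chord is A-C#-E-G: a dominant seventh chord on A.
A is not a diatonic chord root with this quality in Bb major, but it lies a perfect fifth above D (iii), so the chord functions as an applied dominant of iii.

V7/iii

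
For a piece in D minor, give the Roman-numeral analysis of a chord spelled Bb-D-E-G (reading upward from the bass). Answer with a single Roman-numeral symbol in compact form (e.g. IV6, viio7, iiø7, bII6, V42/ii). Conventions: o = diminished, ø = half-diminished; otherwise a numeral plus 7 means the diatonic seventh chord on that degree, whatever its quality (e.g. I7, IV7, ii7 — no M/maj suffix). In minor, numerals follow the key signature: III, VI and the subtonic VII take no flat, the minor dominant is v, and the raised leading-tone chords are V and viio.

The pitches E-G-Bb-D form a half-diminished seventh chord rooted on E.
E is scale degree 2 in D minor, and a half-diminished seventh chord on that degree is written iiø7.
With Bb in the bass the chord is in second inversion, so the figured bass is 43.

iiø43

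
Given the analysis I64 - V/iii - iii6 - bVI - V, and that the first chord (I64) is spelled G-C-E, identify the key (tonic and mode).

The chord C/G is a major triad rooted on C; its label is I64.
If C is scale degree 1 and the mode makes that degree carry a major triad, the tonic is C and the mode is major.

C major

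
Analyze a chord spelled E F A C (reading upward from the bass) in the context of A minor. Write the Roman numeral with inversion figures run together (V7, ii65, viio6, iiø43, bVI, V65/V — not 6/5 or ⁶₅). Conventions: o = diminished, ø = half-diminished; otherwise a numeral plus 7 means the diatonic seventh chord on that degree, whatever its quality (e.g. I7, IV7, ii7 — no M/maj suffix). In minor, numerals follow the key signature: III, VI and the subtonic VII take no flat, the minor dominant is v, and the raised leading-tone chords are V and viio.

VI42

Stacked in thirds the chord is F-A-C-E: a major seventh chord on F.
F is scale degree 6 in A minor, and a major seventh chord on that degree is written VI7.
With E in the bass the chord is in third inversion, so the figured bass is 42.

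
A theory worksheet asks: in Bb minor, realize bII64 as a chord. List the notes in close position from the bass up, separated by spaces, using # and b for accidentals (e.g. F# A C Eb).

Gb Cb Eb

Scale degree 2 in Bb minor is C; lowering it a half step gives Cb. bII64 is the Neapolitan chord — a major triad on the lowered second degree.
So the chord is Cb-Eb-Gb, a major triad.
With the 64 figure the chord is in second inversion; from the bass Gb upward in close position it reads Gb-Cb-Eb.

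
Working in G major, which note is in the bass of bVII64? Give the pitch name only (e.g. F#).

C

bVII in G major has root F; the chord is F-A-C.
The figure 64 means second inversion — the fifth is in the bass.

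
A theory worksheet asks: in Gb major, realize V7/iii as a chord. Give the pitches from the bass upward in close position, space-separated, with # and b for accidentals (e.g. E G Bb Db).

F A C Eb

The slash means an applied dominant: we want the dominant of iii. In Gb major, iii is Bb minor, and its dominant is built on F.
Building a dominant seventh chord on F gives F-A-C-Eb.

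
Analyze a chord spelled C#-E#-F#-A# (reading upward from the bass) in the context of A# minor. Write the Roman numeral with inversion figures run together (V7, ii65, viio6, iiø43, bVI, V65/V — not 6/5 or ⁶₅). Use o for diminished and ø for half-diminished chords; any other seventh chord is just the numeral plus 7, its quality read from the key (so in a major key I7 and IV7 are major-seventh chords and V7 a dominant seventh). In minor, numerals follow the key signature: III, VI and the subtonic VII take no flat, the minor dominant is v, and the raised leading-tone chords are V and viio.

VI43

Stacked in thirds the chord is F#-A#-C#-E#: a major seventh chord on F#.
In A# minor, F# is the submediant; the diatonic major seventh chord there is VI7.
With C# in the bass the chord is in second inversion, so the figured bass is 43.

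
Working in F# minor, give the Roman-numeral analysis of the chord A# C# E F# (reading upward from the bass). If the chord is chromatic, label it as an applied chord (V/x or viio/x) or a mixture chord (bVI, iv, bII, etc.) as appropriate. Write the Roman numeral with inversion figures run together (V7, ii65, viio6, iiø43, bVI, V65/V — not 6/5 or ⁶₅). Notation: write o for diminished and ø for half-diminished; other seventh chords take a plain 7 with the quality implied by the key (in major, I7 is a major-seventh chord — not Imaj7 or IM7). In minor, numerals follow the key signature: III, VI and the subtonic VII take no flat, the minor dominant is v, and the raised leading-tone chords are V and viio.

V65/iv

Stacked in thirds the chord is F#-A#-C#-E: a dominant seventh chord on F#.
F# is not a diatonic chord root with this quality in F# minor, but it lies a perfect fifth above B (iv), so the chord functions as an applied dominant of iv.
With A# in the bass the chord is in first inversion, so the figured bass is 65.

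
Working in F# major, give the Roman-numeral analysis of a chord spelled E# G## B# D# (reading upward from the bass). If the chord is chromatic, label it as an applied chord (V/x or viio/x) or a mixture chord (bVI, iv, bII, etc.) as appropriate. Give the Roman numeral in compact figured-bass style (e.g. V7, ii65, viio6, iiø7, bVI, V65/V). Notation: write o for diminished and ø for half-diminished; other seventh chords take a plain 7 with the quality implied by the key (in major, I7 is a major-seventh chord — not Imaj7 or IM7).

Stacked in thirds the chord is E#-G##-B#-D#: a dominant seventh chord on E#.
E# is not a diatonic chord root with this quality in F# major, but it lies a perfect fifth above A# (iii), so the chord functions as an applied dominant of iii.

V7/iii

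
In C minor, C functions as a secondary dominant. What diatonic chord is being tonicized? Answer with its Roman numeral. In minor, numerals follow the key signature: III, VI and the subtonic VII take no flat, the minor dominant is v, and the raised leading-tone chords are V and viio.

The chord is a major triad on C.
A dominant resolves down a perfect fifth: C → F. In C minor, F is scale degree 4, i.e. iv.

iv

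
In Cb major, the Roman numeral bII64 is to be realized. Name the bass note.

bII in Cb major has root Dbb; the chord is Dbb-Fb-Abb.
The figure 64 means second inversion — the fifth is in the bass.

Abb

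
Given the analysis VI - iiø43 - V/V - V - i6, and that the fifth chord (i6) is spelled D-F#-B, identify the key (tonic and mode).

B minor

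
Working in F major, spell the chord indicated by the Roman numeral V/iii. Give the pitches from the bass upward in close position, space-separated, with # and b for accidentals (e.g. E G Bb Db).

V/iii is a secondary dominant — the dominant triad of iii. iii in F major is A, so the applied chord's root is E, a perfect fifth above.
Building a major triad on E gives E-G#-B.

E G# B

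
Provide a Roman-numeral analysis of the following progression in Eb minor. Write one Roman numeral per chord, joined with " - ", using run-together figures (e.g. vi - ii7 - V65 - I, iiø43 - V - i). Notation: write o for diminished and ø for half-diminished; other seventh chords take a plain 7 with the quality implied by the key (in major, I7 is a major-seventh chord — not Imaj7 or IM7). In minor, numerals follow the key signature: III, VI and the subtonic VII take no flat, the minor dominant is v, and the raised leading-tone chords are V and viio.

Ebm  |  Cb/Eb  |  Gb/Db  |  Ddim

Ebm has root Eb, degree 1 in Eb minor, so i.
Cb/Eb: root Cb is the submediant; major triad there is VI6.
Gb/Db: major triad on Gb = scale degree 3 → III64.
Ddim: root D is the leading tone; diminished triad there is viio.

i - VI6 - III64 - viio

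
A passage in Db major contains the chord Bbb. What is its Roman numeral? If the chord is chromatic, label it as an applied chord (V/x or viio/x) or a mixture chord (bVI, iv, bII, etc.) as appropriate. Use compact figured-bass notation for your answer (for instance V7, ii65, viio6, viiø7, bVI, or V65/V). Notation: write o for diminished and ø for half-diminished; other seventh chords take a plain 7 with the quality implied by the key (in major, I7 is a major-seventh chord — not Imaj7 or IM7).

bVI

Stacked in thirds the chord is Bbb-Db-Fb: a major triad on Bbb.
Bbb is the lowered sixth degree of Db major (diatonic 6 would be Bb). This is a major triad on the lowered sixth degree, borrowed from the parallel minor.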